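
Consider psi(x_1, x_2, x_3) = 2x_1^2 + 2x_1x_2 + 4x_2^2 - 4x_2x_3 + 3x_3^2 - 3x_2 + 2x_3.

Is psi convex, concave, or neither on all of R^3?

psi is quadratic, so its Hessian is the constant matrix H = [[4, 2, 0], [2, 8, -4], [0, -4, 6]].
Leading principal minors: 4, 28, 104.
All positive ⇒ H ≻ 0 ⇒ convex.

convex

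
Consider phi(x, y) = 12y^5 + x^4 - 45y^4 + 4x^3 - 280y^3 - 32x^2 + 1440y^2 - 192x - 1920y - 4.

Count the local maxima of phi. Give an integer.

2

phi separates as a function of x plus a function of y, so ∇phi=0 decouples.
∂phi/∂x = 4(x - 4)(x + 3)(x + 4) = 0 at x ∈ {-4, -3, 4}; ∂phi/∂y = 60(y - 4)(y - 2)(y - 1)(y + 4) = 0 at y ∈ {-4, 1, 2, 4}.
The Hessian is diagonal: diag(phi_xx, phi_yy). Second derivatives: phi_xx(-4)=32, phi_xx(-3)=-28, phi_xx(4)=224; phi_yy(-4)=-14400, phi_yy(1)=900, phi_yy(2)=-720, phi_yy(4)=2880.
Local maxima occur where both diagonal entries negative: (-3, -4), (-3, 2). Count: 2.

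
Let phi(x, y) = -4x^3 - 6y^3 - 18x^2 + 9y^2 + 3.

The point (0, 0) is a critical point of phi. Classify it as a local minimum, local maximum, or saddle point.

saddle point

The mixed partial ∂²phi/∂x∂y is 0, so the Hessian at any point is diag(phi_xx, phi_yy) = diag(-12(2x + 3), 18(-2y + 1)).
At (0, 0): H = diag(-36, 18).
The eigenvalues have opposite signs, so H is indefinite: a saddle point.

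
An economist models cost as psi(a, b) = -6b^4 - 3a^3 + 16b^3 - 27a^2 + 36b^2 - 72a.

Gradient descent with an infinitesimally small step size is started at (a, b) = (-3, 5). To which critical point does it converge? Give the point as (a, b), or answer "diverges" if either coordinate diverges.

diverges

psi is separable, so gradient descent decouples: a follows -∂psi/∂a, b follows -∂psi/∂b.
∂psi/∂a = -9(a + 2)(a + 4); at a=-3 this is 9, so a decreases.
∂psi/∂b = -24b(b - 3)(b + 1); at b=5 this is -1440, so b increases.
The b-coordinate has no critical point in that direction and runs off to infinity.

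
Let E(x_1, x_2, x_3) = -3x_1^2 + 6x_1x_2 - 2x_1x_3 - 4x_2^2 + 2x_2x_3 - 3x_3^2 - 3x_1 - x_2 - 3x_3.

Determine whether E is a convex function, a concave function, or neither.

E is quadratic, so its Hessian is the constant matrix H = [[-6, 6, -2], [6, -8, 2], [-2, 2, -6]].
Leading principal minors: -6, 12, -64.
Signs alternate −, +, − ⇒ H ≺ 0 ⇒ concave.

concave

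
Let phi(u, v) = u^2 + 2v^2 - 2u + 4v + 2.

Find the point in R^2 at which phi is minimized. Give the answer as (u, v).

phi(u,v) separates as P(u) + Q(v) + 2, so its minimum is min P + min Q + 2.
P'(u) = 2u - 2 vanishes at u ∈ {1}; Q'(v) = 4v + 4 vanishes at v ∈ {-1}.
Local minima of P (where P''>0): P(1)=-1. Local minima of Q: Q(-1)=-2.
So the global minimum of phi is P(1) + Q(-1) + 2 = -1 − 2 + 2 = -1, attained at (1, -1).

(1, -1)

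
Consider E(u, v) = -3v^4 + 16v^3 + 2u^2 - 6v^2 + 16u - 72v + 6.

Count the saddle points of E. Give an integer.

2

E separates as a function of u plus a function of v, so ∇E=0 decouples.
∂E/∂u = 4(u + 4) = 0 at u ∈ {-4}; ∂E/∂v = -12(v - 3)(v - 2)(v + 1) = 0 at v ∈ {-1, 2, 3}.
The Hessian is diagonal: diag(E_uu, E_vv). Second derivatives: E_uu(-4)=4; E_vv(-1)=-144, E_vv(2)=36, E_vv(3)=-48.
Saddle points occur where the two diagonal entries have opposite signs: (-4, -1), (-4, 3). Count: 2.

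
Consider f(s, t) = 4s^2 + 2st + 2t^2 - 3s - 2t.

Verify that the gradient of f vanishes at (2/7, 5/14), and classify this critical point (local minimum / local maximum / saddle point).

∇f = (8s + 2t - 3, 2s + 4t - 2); substituting (2/7, 5/14) gives ∇f = (0, 0), so (2/7, 5/14) is indeed a critical point.
The Hessian of f is constant: H = [[8, 2], [2, 4]].
det(H) = 8·4 − 2² = 28.
det(H) > 0 and tr(H) = 12 > 0, so H is positive definite and the point is a local minimum.

local minimum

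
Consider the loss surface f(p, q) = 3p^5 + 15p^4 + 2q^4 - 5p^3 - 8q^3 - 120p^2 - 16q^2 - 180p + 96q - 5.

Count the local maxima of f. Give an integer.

f separates as a function of p plus a function of q, so ∇f=0 decouples.
∂f/∂p = 15(p - 2)(p + 1)(p + 2)(p + 3) = 0 at p ∈ {-3, -2, -1, 2}; ∂f/∂q = 8(q - 3)(q - 2)(q + 2) = 0 at q ∈ {-2, 2, 3}.
The Hessian is diagonal: diag(f_pp, f_qq). Second derivatives: f_pp(-3)=-150, f_pp(-2)=60, f_pp(-1)=-90, f_pp(2)=900; f_qq(-2)=160, f_qq(2)=-32, f_qq(3)=40.
Local maxima occur where both diagonal entries negative: (-3, 2), (-1, 2). Count: 2.

2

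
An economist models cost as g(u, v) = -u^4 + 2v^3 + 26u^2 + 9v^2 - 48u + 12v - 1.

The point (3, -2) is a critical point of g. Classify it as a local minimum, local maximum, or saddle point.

local maximum

The mixed partial ∂²g/∂u∂v is 0, so the Hessian at any point is diag(g_uu, g_vv) = diag(4(-3u^2 + 13), 6(2v + 3)).
At (3, -2): H = diag(-56, -6).
Both eigenvalues are negative, so H is negative definite: a local maximum.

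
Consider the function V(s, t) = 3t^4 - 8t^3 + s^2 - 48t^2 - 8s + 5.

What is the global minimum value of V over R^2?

V(s,t) separates as P(s) + Q(t) + 5, so its minimum is min P + min Q + 5.
P'(s) = 2s - 8 vanishes at s ∈ {4}; Q'(t) = 12t(t - 4)(t + 2) vanishes at t ∈ {-2, 0, 4}.
Local minima of P (where P''>0): P(4)=-16. Local minima of Q: Q(-2)=-80, Q(4)=-512.
So the global minimum of V is P(4) + Q(4) + 5 = -16 − 512 + 5 = -523, attained at (4, 4).

-523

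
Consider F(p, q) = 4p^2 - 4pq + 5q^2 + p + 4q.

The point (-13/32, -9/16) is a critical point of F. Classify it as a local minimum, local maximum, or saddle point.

local minimum

The Hessian of F is constant: H = [[8, -4], [-4, 10]].
det(H) = 8·10 − (-4)² = 64.
det(H) > 0 and tr(H) = 18 > 0, so H is positive definite and the point is a local minimum.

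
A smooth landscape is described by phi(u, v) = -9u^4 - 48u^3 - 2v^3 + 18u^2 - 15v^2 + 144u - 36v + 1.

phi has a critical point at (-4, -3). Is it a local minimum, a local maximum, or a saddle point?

saddle point

The mixed partial ∂²phi/∂u∂v is 0, so the Hessian at any point is diag(phi_uu, phi_vv) = diag(36(-3u^2 - 8u + 1), -6(2v + 5)).
At (-4, -3): H = diag(-540, 6).
The eigenvalues have opposite signs, so H is indefinite: a saddle point.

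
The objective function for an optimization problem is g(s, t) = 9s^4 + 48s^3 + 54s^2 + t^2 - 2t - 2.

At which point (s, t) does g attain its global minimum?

(-3, 1)

g(s,t) separates as P(s) + Q(t) − 2, so its minimum is min P + min Q − 2.
P'(s) = 36s(s + 1)(s + 3) vanishes at s ∈ {-3, -1, 0}; Q'(t) = 2(t - 1) vanishes at t ∈ {1}.
Local minima of P (where P''>0): P(-3)=-81, P(0)=0. Local minima of Q: Q(1)=-1.
So the global minimum of g is P(-3) + Q(1) − 2 = -81 − 1 − 2 = -84, attained at (-3, 1).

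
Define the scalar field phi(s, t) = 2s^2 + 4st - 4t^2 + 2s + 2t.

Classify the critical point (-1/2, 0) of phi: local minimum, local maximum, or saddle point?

saddle point

The Hessian of phi is constant: H = [[4, 4], [4, -8]].
det(H) = 4·(-8) − 4² = -48.
Since det(H) < 0, H is indefinite and the critical point is a saddle point.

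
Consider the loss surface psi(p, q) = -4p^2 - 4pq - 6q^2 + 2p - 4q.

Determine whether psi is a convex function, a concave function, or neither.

psi is quadratic, so its Hessian is the constant matrix H = [[-8, -4], [-4, -12]].
det(H) = 80, tr(H) = -20.
det(H) > 0 and tr(H) < 0, so H is negative definite everywhere: concave.

concave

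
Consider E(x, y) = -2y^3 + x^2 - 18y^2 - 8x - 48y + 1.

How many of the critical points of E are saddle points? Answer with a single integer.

1

E separates as a function of x plus a function of y, so ∇E=0 decouples.
∂E/∂x = 2(x - 4) = 0 at x ∈ {4}; ∂E/∂y = -6(y + 2)(y + 4) = 0 at y ∈ {-4, -2}.
The Hessian is diagonal: diag(E_xx, E_yy). Second derivatives: E_xx(4)=2; E_yy(-4)=12, E_yy(-2)=-12.
Saddle points occur where the two diagonal entries have opposite signs: (4, -2). Count: 1.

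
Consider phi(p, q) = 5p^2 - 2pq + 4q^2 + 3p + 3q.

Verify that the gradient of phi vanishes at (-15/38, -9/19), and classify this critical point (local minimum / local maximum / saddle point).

local minimum

∇phi = (10p - 2q + 3, -2p + 8q + 3); substituting (-15/38, -9/19) gives ∇phi = (0, 0), so (-15/38, -9/19) is indeed a critical point.
The Hessian of phi is constant: H = [[10, -2], [-2, 8]].
det(H) = 10·8 − (-2)² = 76.
det(H) > 0 and tr(H) = 18 > 0, so H is positive definite and the point is a local minimum.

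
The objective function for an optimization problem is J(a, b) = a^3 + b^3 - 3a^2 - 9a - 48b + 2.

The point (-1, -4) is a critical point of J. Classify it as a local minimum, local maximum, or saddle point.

local maximum

The mixed partial ∂²J/∂a∂b is 0, so the Hessian at any point is diag(J_aa, J_bb) = diag(6(a - 1), 6b).
At (-1, -4): H = diag(-12, -24).
Both eigenvalues are negative, so H is negative definite: a local maximum.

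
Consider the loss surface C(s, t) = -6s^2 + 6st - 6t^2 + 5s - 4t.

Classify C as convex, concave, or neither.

C is quadratic, so its Hessian is the constant matrix H = [[-12, 6], [6, -12]].
det(H) = 108, tr(H) = -24.
det(H) > 0 and tr(H) < 0, so H is negative definite everywhere: concave.

concave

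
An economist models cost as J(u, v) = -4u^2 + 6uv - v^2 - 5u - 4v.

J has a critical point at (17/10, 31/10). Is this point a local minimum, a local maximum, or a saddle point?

The Hessian of J is constant: H = [[-8, 6], [6, -2]].
det(H) = (-8)·(-2) − 6² = -20.
Since det(H) < 0, H is indefinite and the critical point is a saddle point.

saddle point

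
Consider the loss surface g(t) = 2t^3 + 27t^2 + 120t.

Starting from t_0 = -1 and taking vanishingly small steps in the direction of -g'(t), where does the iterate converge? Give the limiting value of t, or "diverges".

g'(t) = 6(t + 4)(t + 5), so g'(-1) = 72.
Gradient descent moves in the -g' direction, i.e. t is decreasing.
The nearest critical point in that direction is t = -4, where g'' = 6 > 0 (a local minimum). The iterate converges there.

-4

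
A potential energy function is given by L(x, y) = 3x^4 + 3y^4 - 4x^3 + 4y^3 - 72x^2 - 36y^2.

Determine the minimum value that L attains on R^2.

-829

L(x,y) separates as P(x) + Q(y), so its minimum is min P + min Q.
P'(x) = 12x(x - 4)(x + 3) vanishes at x ∈ {-3, 0, 4}; Q'(y) = 12y(y - 2)(y + 3) vanishes at y ∈ {-3, 0, 2}.
Local minima of P (where P''>0): P(-3)=-297, P(4)=-640. Local minima of Q: Q(-3)=-189, Q(2)=-64.
So the global minimum of L is P(4) + Q(-3) = -640 − 189 = -829, attained at (4, -3).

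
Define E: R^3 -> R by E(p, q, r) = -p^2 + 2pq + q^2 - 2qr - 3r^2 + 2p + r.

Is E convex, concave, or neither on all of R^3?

E is quadratic, so its Hessian is the constant matrix H = [[-2, 2, 0], [2, 2, -2], [0, -2, -6]].
Leading principal minors: -2, -8, 56.
Neither pattern holds ⇒ H is indefinite ⇒ neither convex nor concave.

neither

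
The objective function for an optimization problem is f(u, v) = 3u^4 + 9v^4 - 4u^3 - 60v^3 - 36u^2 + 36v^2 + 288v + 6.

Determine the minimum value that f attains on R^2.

f(u,v) separates as P(u) + Q(v) + 6, so its minimum is min P + min Q + 6.
P'(u) = 12u(u - 3)(u + 2) vanishes at u ∈ {-2, 0, 3}; Q'(v) = 36(v - 4)(v - 2)(v + 1) vanishes at v ∈ {-1, 2, 4}.
Local minima of P (where P''>0): P(-2)=-64, P(3)=-189. Local minima of Q: Q(-1)=-183, Q(4)=192.
So the global minimum of f is P(3) + Q(-1) + 6 = -189 − 183 + 6 = -366, attained at (3, -1).

-366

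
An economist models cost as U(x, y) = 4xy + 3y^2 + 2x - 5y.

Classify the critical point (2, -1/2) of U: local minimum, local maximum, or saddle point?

saddle point

The Hessian of U is constant: H = [[0, 4], [4, 6]].
det(H) = 0·6 − 4² = -16.
Since det(H) < 0, H is indefinite and the critical point is a saddle point.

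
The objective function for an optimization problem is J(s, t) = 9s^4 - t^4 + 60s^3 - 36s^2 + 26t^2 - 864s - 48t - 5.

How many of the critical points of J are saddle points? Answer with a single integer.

5

J separates as a function of s plus a function of t, so ∇J=0 decouples.
∂J/∂s = 36(s - 2)(s + 3)(s + 4) = 0 at s ∈ {-4, -3, 2}; ∂J/∂t = -4(t - 3)(t - 1)(t + 4) = 0 at t ∈ {-4, 1, 3}.
The Hessian is diagonal: diag(J_ss, J_tt). Second derivatives: J_ss(-4)=216, J_ss(-3)=-180, J_ss(2)=1080; J_tt(-4)=-140, J_tt(1)=40, J_tt(3)=-56.
Saddle points occur where the two diagonal entries have opposite signs: (-4, -4), (-4, 3), (-3, 1), (2, -4), (2, 3). Count: 5.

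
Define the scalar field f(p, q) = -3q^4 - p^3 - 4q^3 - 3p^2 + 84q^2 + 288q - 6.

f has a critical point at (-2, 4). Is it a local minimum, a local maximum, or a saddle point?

saddle point

The mixed partial ∂²f/∂p∂q is 0, so the Hessian at any point is diag(f_pp, f_qq) = diag(-6(p + 1), 12(-3q^2 - 2q + 14)).
At (-2, 4): H = diag(6, -504).
The eigenvalues have opposite signs, so H is indefinite: a saddle point.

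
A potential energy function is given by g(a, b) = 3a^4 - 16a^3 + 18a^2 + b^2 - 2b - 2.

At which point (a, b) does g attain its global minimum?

g(a,b) separates as P(a) + Q(b) − 2, so its minimum is min P + min Q − 2.
P'(a) = 12a(a - 3)(a - 1) vanishes at a ∈ {0, 1, 3}; Q'(b) = 2b - 2 vanishes at b ∈ {1}.
Local minima of P (where P''>0): P(0)=0, P(3)=-27. Local minima of Q: Q(1)=-1.
So the global minimum of g is P(3) + Q(1) − 2 = -27 − 1 − 2 = -30, attained at (3, 1).

(3, 1)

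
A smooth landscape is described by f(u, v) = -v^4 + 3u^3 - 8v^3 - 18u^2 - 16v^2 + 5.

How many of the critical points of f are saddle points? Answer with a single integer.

f separates as a function of u plus a function of v, so ∇f=0 decouples.
∂f/∂u = 9u(u - 4) = 0 at u ∈ {0, 4}; ∂f/∂v = -4v(v + 2)(v + 4) = 0 at v ∈ {-4, -2, 0}.
The Hessian is diagonal: diag(f_uu, f_vv). Second derivatives: f_uu(0)=-36, f_uu(4)=36; f_vv(-4)=-32, f_vv(-2)=16, f_vv(0)=-32.
Saddle points occur where the two diagonal entries have opposite signs: (0, -2), (4, -4), (4, 0). Count: 3.

3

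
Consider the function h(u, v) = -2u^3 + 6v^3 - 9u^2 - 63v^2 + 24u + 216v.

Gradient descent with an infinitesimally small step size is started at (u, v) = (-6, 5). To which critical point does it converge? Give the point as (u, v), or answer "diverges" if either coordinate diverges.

h is separable, so gradient descent decouples: u follows -∂h/∂u, v follows -∂h/∂v.
∂h/∂u = -6(u - 1)(u + 4); at u=-6 this is -84, so u increases.
∂h/∂v = 18(v - 4)(v - 3); at v=5 this is 36, so v decreases.
u converges to its nearest critical value -4 (a local min of the u-part); v converges to 4. The iterate converges to (-4, 4).

(-4, 4)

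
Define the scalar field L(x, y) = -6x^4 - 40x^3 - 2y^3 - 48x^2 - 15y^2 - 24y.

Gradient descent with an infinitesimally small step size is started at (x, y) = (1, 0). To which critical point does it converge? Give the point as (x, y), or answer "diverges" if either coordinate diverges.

L is separable, so gradient descent decouples: x follows -∂L/∂x, y follows -∂L/∂y.
∂L/∂x = -24x(x + 1)(x + 4); at x=1 this is -240, so x increases.
∂L/∂y = -6(y + 1)(y + 4); at y=0 this is -24, so y increases.
The x-coordinate has no critical point in that direction and runs off to infinity.

diverges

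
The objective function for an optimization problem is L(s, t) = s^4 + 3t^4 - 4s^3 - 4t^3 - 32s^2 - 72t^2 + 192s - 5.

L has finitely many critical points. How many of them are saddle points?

4

L separates as a function of s plus a function of t, so ∇L=0 decouples.
∂L/∂s = 4(s - 4)(s - 3)(s + 4) = 0 at s ∈ {-4, 3, 4}; ∂L/∂t = 12t(t - 4)(t + 3) = 0 at t ∈ {-3, 0, 4}.
The Hessian is diagonal: diag(L_ss, L_tt). Second derivatives: L_ss(-4)=224, L_ss(3)=-28, L_ss(4)=32; L_tt(-3)=252, L_tt(0)=-144, L_tt(4)=336.
Saddle points occur where the two diagonal entries have opposite signs: (-4, 0), (3, -3), (3, 4), (4, 0). Count: 4.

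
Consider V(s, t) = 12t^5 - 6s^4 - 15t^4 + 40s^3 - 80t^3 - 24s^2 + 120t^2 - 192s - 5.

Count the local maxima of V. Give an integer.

V separates as a function of s plus a function of t, so ∇V=0 decouples.
∂V/∂s = -24(s - 4)(s - 2)(s + 1) = 0 at s ∈ {-1, 2, 4}; ∂V/∂t = 60t(t - 2)(t - 1)(t + 2) = 0 at t ∈ {-2, 0, 1, 2}.
The Hessian is diagonal: diag(V_ss, V_tt). Second derivatives: V_ss(-1)=-360, V_ss(2)=144, V_ss(4)=-240; V_tt(-2)=-1440, V_tt(0)=240, V_tt(1)=-180, V_tt(2)=480.
Local maxima occur where both diagonal entries negative: (-1, -2), (-1, 1), (4, -2), (4, 1). Count: 4.

4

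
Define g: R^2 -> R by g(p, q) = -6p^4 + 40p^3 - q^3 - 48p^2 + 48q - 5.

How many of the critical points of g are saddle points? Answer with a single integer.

3

g separates as a function of p plus a function of q, so ∇g=0 decouples.
∂g/∂p = -24p(p - 4)(p - 1) = 0 at p ∈ {0, 1, 4}; ∂g/∂q = -3(q - 4)(q + 4) = 0 at q ∈ {-4, 4}.
The Hessian is diagonal: diag(g_pp, g_qq). Second derivatives: g_pp(0)=-96, g_pp(1)=72, g_pp(4)=-288; g_qq(-4)=24, g_qq(4)=-24.
Saddle points occur where the two diagonal entries have opposite signs: (0, -4), (1, 4), (4, -4). Count: 3.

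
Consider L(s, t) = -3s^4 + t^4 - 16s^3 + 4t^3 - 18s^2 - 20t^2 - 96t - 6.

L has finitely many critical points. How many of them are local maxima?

L separates as a function of s plus a function of t, so ∇L=0 decouples.
∂L/∂s = -12s(s + 1)(s + 3) = 0 at s ∈ {-3, -1, 0}; ∂L/∂t = 4(t - 3)(t + 2)(t + 4) = 0 at t ∈ {-4, -2, 3}.
The Hessian is diagonal: diag(L_ss, L_tt). Second derivatives: L_ss(-3)=-72, L_ss(-1)=24, L_ss(0)=-36; L_tt(-4)=56, L_tt(-2)=-40, L_tt(3)=140.
Local maxima occur where both diagonal entries negative: (-3, -2), (0, -2). Count: 2.

2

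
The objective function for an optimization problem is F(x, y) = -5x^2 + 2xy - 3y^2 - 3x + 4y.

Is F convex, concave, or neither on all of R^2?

F is quadratic, so its Hessian is the constant matrix H = [[-10, 2], [2, -6]].
det(H) = 56, tr(H) = -16.
det(H) > 0 and tr(H) < 0, so H is negative definite everywhere: concave.

concave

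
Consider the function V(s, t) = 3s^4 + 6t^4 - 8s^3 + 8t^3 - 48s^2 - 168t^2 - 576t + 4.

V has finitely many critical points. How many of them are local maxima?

V separates as a function of s plus a function of t, so ∇V=0 decouples.
∂V/∂s = 12s(s - 4)(s + 2) = 0 at s ∈ {-2, 0, 4}; ∂V/∂t = 24(t - 4)(t + 2)(t + 3) = 0 at t ∈ {-3, -2, 4}.
The Hessian is diagonal: diag(V_ss, V_tt). Second derivatives: V_ss(-2)=144, V_ss(0)=-96, V_ss(4)=288; V_tt(-3)=168, V_tt(-2)=-144, V_tt(4)=1008.
Local maxima occur where both diagonal entries negative: (0, -2). Count: 1.

1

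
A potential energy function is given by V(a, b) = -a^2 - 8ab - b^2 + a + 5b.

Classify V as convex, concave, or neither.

V is quadratic, so its Hessian is the constant matrix H = [[-2, -8], [-8, -2]].
det(H) = -60, tr(H) = -4.
det(H) < 0, so H is indefinite: neither convex nor concave.

neither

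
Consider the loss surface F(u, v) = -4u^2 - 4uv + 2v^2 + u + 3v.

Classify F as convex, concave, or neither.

neither

F is quadratic, so its Hessian is the constant matrix H = [[-8, -4], [-4, 4]].
det(H) = -48, tr(H) = -4.
det(H) < 0, so H is indefinite: neither convex nor concave.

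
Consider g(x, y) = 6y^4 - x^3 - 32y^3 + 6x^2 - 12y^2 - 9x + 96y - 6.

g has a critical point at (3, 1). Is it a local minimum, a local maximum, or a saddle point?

local maximum

The mixed partial ∂²g/∂x∂y is 0, so the Hessian at any point is diag(g_xx, g_yy) = diag(6(-x + 2), 24(3y^2 - 8y - 1)).
At (3, 1): H = diag(-6, -144).
Both eigenvalues are negative, so H is negative definite: a local maximum.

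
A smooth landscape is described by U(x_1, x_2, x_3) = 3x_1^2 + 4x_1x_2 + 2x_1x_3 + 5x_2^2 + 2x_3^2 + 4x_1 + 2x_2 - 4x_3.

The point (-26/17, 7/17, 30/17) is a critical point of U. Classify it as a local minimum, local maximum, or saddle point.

The Hessian is constant: H = [[6, 4, 2], [4, 10, 0], [2, 0, 4]].
Leading principal minors: Δ₁ = 6, Δ₂ = 44, Δ₃ = 136.
All leading minors are positive, so H is positive definite: a local minimum.

local minimum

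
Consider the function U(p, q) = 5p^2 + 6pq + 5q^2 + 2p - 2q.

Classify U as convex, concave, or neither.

convex

U is quadratic, so its Hessian is the constant matrix H = [[10, 6], [6, 10]].
det(H) = 64, tr(H) = 20.
det(H) > 0 and tr(H) > 0, so H is positive definite everywhere: convex.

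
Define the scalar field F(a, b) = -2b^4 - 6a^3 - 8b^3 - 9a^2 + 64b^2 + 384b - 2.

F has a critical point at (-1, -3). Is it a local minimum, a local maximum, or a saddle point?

The mixed partial ∂²F/∂a∂b is 0, so the Hessian at any point is diag(F_aa, F_bb) = diag(-18(2a + 1), 8(-3b^2 - 6b + 16)).
At (-1, -3): H = diag(18, 56).
Both eigenvalues are positive, so H is positive definite: a local minimum.

local minimum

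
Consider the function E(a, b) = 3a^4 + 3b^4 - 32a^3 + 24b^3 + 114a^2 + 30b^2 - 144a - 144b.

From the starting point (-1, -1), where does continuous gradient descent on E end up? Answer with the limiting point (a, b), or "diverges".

(1, 1)

E is separable, so gradient descent decouples: a follows -∂E/∂a, b follows -∂E/∂b.
∂E/∂a = 12(a - 4)(a - 3)(a - 1); at a=-1 this is -480, so a increases.
∂E/∂b = 12(b - 1)(b + 3)(b + 4); at b=-1 this is -144, so b increases.
a converges to its nearest critical value 1 (a local min of the a-part); b converges to 1. The iterate converges to (1, 1).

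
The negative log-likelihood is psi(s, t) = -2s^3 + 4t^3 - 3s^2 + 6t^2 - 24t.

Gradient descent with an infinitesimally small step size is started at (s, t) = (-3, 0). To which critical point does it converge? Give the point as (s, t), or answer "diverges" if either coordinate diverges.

(-1, 1)

psi is separable, so gradient descent decouples: s follows -∂psi/∂s, t follows -∂psi/∂t.
∂psi/∂s = -6s(s + 1); at s=-3 this is -36, so s increases.
∂psi/∂t = 12(t - 1)(t + 2); at t=0 this is -24, so t increases.
s converges to its nearest critical value -1 (a local min of the s-part); t converges to 1. The iterate converges to (-1, 1).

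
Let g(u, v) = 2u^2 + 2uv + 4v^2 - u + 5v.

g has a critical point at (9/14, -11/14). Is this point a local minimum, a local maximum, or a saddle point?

local minimum

The Hessian of g is constant: H = [[4, 2], [2, 8]].
det(H) = 4·8 − 2² = 28.
det(H) > 0 and tr(H) = 12 > 0, so H is positive definite and the point is a local minimum.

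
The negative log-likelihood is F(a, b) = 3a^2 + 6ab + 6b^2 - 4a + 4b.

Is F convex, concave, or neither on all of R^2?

F is quadratic, so its Hessian is the constant matrix H = [[6, 6], [6, 12]].
det(H) = 36, tr(H) = 18.
det(H) > 0 and tr(H) > 0, so H is positive definite everywhere: convex.

convex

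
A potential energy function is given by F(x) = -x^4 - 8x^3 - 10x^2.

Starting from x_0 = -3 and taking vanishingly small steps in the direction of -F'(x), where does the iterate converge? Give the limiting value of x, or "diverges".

-1

F'(x) = -4x(x + 1)(x + 5), so F'(-3) = -48.
Gradient descent moves in the -F' direction, i.e. x is increasing.
The nearest critical point in that direction is x = -1, where F'' = 16 > 0 (a local minimum). The iterate converges there.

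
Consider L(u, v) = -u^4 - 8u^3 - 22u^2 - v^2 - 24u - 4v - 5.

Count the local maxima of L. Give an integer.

L separates as a function of u plus a function of v, so ∇L=0 decouples.
∂L/∂u = -4(u + 1)(u + 2)(u + 3) = 0 at u ∈ {-3, -2, -1}; ∂L/∂v = -2(v + 2) = 0 at v ∈ {-2}.
The Hessian is diagonal: diag(L_uu, L_vv). Second derivatives: L_uu(-3)=-8, L_uu(-2)=4, L_uu(-1)=-8; L_vv(-2)=-2.
Local maxima occur where both diagonal entries negative: (-3, -2), (-1, -2). Count: 2.

2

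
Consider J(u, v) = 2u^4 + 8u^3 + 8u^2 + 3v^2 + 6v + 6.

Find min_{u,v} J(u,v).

3

J(u,v) separates as P(u) + Q(v) + 6, so its minimum is min P + min Q + 6.
P'(u) = 8u(u + 1)(u + 2) vanishes at u ∈ {-2, -1, 0}; Q'(v) = 6v + 6 vanishes at v ∈ {-1}.
Local minima of P (where P''>0): P(-2)=0, P(0)=0. Local minima of Q: Q(-1)=-3.
So the global minimum of J is P(-2) + Q(-1) + 6 = 0 − 3 + 6 = 3, attained at (-2, -1).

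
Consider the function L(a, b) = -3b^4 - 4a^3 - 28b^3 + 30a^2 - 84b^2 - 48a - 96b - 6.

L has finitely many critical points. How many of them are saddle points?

3

L separates as a function of a plus a function of b, so ∇L=0 decouples.
∂L/∂a = -12(a - 4)(a - 1) = 0 at a ∈ {1, 4}; ∂L/∂b = -12(b + 1)(b + 2)(b + 4) = 0 at b ∈ {-4, -2, -1}.
The Hessian is diagonal: diag(L_aa, L_bb). Second derivatives: L_aa(1)=36, L_aa(4)=-36; L_bb(-4)=-72, L_bb(-2)=24, L_bb(-1)=-36.
Saddle points occur where the two diagonal entries have opposite signs: (1, -4), (1, -1), (4, -2). Count: 3.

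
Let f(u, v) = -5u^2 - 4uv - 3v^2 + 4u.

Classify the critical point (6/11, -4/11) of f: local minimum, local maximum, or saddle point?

local maximum

The Hessian of f is constant: H = [[-10, -4], [-4, -6]].
det(H) = (-10)·(-6) − (-4)² = 44.
det(H) > 0 and tr(H) = -16 < 0, so H is negative definite and the point is a local maximum.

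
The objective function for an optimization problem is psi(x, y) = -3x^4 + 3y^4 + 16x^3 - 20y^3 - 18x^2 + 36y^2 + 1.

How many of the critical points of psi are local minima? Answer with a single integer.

2

psi separates as a function of x plus a function of y, so ∇psi=0 decouples.
∂psi/∂x = -12x(x - 3)(x - 1) = 0 at x ∈ {0, 1, 3}; ∂psi/∂y = 12y(y - 3)(y - 2) = 0 at y ∈ {0, 2, 3}.
The Hessian is diagonal: diag(psi_xx, psi_yy). Second derivatives: psi_xx(0)=-36, psi_xx(1)=24, psi_xx(3)=-72; psi_yy(0)=72, psi_yy(2)=-24, psi_yy(3)=36.
Local minima occur where both diagonal entries positive: (1, 0), (1, 3). Count: 2.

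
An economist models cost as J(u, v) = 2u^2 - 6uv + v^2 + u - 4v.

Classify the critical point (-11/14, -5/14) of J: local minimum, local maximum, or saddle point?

The Hessian of J is constant: H = [[4, -6], [-6, 2]].
det(H) = 4·2 − (-6)² = -28.
Since det(H) < 0, H is indefinite and the critical point is a saddle point.

saddle point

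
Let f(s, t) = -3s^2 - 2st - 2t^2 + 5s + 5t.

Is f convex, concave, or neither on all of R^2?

concave

f is quadratic, so its Hessian is the constant matrix H = [[-6, -2], [-2, -4]].
det(H) = 20, tr(H) = -10.
det(H) > 0 and tr(H) < 0, so H is negative definite everywhere: concave.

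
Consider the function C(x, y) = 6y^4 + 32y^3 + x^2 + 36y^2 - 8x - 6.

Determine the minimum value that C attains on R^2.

-76

C(x,y) separates as P(x) + Q(y) − 6, so its minimum is min P + min Q − 6.
P'(x) = 2x - 8 vanishes at x ∈ {4}; Q'(y) = 24y(y + 1)(y + 3) vanishes at y ∈ {-3, -1, 0}.
Local minima of P (where P''>0): P(4)=-16. Local minima of Q: Q(-3)=-54, Q(0)=0.
So the global minimum of C is P(4) + Q(-3) − 6 = -16 − 54 − 6 = -76, attained at (4, -3).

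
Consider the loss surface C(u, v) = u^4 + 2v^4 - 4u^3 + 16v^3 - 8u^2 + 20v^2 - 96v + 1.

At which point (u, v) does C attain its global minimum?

C(u,v) separates as P(u) + Q(v) + 1, so its minimum is min P + min Q + 1.
P'(u) = 4u(u - 4)(u + 1) vanishes at u ∈ {-1, 0, 4}; Q'(v) = 8(v - 1)(v + 3)(v + 4) vanishes at v ∈ {-4, -3, 1}.
Local minima of P (where P''>0): P(-1)=-3, P(4)=-128. Local minima of Q: Q(-4)=192, Q(1)=-58.
So the global minimum of C is P(4) + Q(1) + 1 = -128 − 58 + 1 = -185, attained at (4, 1).

(4, 1)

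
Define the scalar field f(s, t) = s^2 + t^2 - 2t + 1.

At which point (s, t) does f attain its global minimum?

(0, 1)

f(s,t) separates as P(s) + Q(t) + 1, so its minimum is min P + min Q + 1.
P'(s) = 2s vanishes at s ∈ {0}; Q'(t) = 2(t - 1) vanishes at t ∈ {1}.
Local minima of P (where P''>0): P(0)=0. Local minima of Q: Q(1)=-1.
So the global minimum of f is P(0) + Q(1) + 1 = 0 − 1 + 1 = 0, attained at (0, 1).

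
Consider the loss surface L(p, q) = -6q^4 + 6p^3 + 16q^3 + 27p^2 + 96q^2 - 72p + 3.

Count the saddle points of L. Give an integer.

L separates as a function of p plus a function of q, so ∇L=0 decouples.
∂L/∂p = 18(p - 1)(p + 4) = 0 at p ∈ {-4, 1}; ∂L/∂q = -24q(q - 4)(q + 2) = 0 at q ∈ {-2, 0, 4}.
The Hessian is diagonal: diag(L_pp, L_qq). Second derivatives: L_pp(-4)=-90, L_pp(1)=90; L_qq(-2)=-288, L_qq(0)=192, L_qq(4)=-576.
Saddle points occur where the two diagonal entries have opposite signs: (-4, 0), (1, -2), (1, 4). Count: 3.

3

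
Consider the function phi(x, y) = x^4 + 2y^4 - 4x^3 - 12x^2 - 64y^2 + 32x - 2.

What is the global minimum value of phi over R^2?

-578

phi(x,y) separates as P(x) + Q(y) − 2, so its minimum is min P + min Q − 2.
P'(x) = 4(x - 4)(x - 1)(x + 2) vanishes at x ∈ {-2, 1, 4}; Q'(y) = 8y(y - 4)(y + 4) vanishes at y ∈ {-4, 0, 4}.
Local minima of P (where P''>0): P(-2)=-64, P(4)=-64. Local minima of Q: Q(-4)=-512, Q(4)=-512.
So the global minimum of phi is P(-2) + Q(-4) − 2 = -64 − 512 − 2 = -578, attained at (-2, -4).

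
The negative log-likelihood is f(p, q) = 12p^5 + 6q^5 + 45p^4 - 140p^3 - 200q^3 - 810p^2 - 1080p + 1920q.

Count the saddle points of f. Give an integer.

8

f separates as a function of p plus a function of q, so ∇f=0 decouples.
∂f/∂p = 60(p - 3)(p + 1)(p + 2)(p + 3) = 0 at p ∈ {-3, -2, -1, 3}; ∂f/∂q = 30(q - 4)(q - 2)(q + 2)(q + 4) = 0 at q ∈ {-4, -2, 2, 4}.
The Hessian is diagonal: diag(f_pp, f_qq). Second derivatives: f_pp(-3)=-720, f_pp(-2)=300, f_pp(-1)=-480, f_pp(3)=7200; f_qq(-4)=-2880, f_qq(-2)=1440, f_qq(2)=-1440, f_qq(4)=2880.
Saddle points occur where the two diagonal entries have opposite signs: (-3, -2), (-3, 4), (-2, -4), (-2, 2), (-1, -2), (-1, 4), (3, -4), (3, 2). Count: 8.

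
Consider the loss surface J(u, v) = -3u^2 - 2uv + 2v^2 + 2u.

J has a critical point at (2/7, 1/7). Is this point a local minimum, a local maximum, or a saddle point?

The Hessian of J is constant: H = [[-6, -2], [-2, 4]].
det(H) = (-6)·4 − (-2)² = -28.
Since det(H) < 0, H is indefinite and the critical point is a saddle point.

saddle point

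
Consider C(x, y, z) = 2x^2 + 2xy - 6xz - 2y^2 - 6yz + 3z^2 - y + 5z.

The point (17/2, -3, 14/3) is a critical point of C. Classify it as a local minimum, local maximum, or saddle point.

The Hessian is constant: H = [[4, 2, -6], [2, -4, -6], [-6, -6, 6]].
Leading principal minors: Δ₁ = 4, Δ₂ = -20, Δ₃ = 24.
The minors fit neither the all-positive nor the alternating-sign pattern, so H is indefinite: a saddle point.

saddle point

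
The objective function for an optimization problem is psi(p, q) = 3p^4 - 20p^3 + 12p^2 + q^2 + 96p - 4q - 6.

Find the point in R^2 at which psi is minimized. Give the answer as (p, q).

(-1, 2)

psi(p,q) separates as A(p) + B(q) − 6, so its minimum is min A + min B − 6.
A'(p) = 12(p - 4)(p - 2)(p + 1) vanishes at p ∈ {-1, 2, 4}; B'(q) = 2q - 4 vanishes at q ∈ {2}.
Local minima of A (where A''>0): A(-1)=-61, A(4)=64. Local minima of B: B(2)=-4.
So the global minimum of psi is A(-1) + B(2) − 6 = -61 − 4 − 6 = -71, attained at (-1, 2).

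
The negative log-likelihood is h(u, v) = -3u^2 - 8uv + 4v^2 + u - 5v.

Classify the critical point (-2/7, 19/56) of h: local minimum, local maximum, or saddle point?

The Hessian of h is constant: H = [[-6, -8], [-8, 8]].
det(H) = (-6)·8 − (-8)² = -112.
Since det(H) < 0, H is indefinite and the critical point is a saddle point.

saddle point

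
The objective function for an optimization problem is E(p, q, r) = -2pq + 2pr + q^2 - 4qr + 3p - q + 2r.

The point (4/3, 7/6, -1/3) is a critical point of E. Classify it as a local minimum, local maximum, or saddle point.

The Hessian is constant: H = [[0, -2, 2], [-2, 2, -4], [2, -4, 0]].
Leading principal minors: Δ₁ = 0, Δ₂ = -4, Δ₃ = 24.
The minors fit neither the all-positive nor the alternating-sign pattern, so H is indefinite: a saddle point.

saddle point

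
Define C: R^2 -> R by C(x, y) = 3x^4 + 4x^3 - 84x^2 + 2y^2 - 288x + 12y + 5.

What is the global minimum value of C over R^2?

C(x,y) separates as P(x) + Q(y) + 5, so its minimum is min P + min Q + 5.
P'(x) = 12(x - 4)(x + 2)(x + 3) vanishes at x ∈ {-3, -2, 4}; Q'(y) = 4y + 12 vanishes at y ∈ {-3}.
Local minima of P (where P''>0): P(-3)=243, P(4)=-1472. Local minima of Q: Q(-3)=-18.
So the global minimum of C is P(4) + Q(-3) + 5 = -1472 − 18 + 5 = -1485, attained at (4, -3).

-1485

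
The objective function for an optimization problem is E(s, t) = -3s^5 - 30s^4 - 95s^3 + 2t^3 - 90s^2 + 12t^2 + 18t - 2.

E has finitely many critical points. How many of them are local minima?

E separates as a function of s plus a function of t, so ∇E=0 decouples.
∂E/∂s = -15s(s + 1)(s + 3)(s + 4) = 0 at s ∈ {-4, -3, -1, 0}; ∂E/∂t = 6(t + 1)(t + 3) = 0 at t ∈ {-3, -1}.
The Hessian is diagonal: diag(E_ss, E_tt). Second derivatives: E_ss(-4)=180, E_ss(-3)=-90, E_ss(-1)=90, E_ss(0)=-180; E_tt(-3)=-12, E_tt(-1)=12.
Local minima occur where both diagonal entries positive: (-4, -1), (-1, -1). Count: 2.

2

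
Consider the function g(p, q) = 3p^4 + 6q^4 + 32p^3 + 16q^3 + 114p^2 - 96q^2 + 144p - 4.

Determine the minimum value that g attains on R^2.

g(p,q) separates as A(p) + B(q) − 4, so its minimum is min A + min B − 4.
A'(p) = 12(p + 1)(p + 3)(p + 4) vanishes at p ∈ {-4, -3, -1}; B'(q) = 24q(q - 2)(q + 4) vanishes at q ∈ {-4, 0, 2}.
Local minima of A (where A''>0): A(-4)=-32, A(-1)=-59. Local minima of B: B(-4)=-1024, B(2)=-160.
So the global minimum of g is A(-1) + B(-4) − 4 = -59 − 1024 − 4 = -1087, attained at (-1, -4).

-1087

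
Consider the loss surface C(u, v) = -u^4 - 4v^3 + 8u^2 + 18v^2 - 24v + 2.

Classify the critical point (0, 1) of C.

The mixed partial ∂²C/∂u∂v is 0, so the Hessian at any point is diag(C_uu, C_vv) = diag(4(-3u^2 + 4), 12(-2v + 3)).
At (0, 1): H = diag(16, 12).
Both eigenvalues are positive, so H is positive definite: a local minimum.

local minimum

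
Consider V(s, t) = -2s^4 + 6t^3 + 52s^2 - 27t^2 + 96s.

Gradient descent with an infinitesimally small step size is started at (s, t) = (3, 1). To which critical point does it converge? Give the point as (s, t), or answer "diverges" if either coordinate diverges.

V is separable, so gradient descent decouples: s follows -∂V/∂s, t follows -∂V/∂t.
∂V/∂s = -8(s - 4)(s + 1)(s + 3); at s=3 this is 192, so s decreases.
∂V/∂t = 18t(t - 3); at t=1 this is -36, so t increases.
s converges to its nearest critical value -1 (a local min of the s-part); t converges to 3. The iterate converges to (-1, 3).

(-1, 3)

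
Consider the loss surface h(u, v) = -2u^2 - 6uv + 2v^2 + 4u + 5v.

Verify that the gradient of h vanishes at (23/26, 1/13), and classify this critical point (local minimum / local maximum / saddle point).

saddle point

∇h = (-4u - 6v + 4, -6u + 4v + 5); substituting (23/26, 1/13) gives ∇h = (0, 0), so (23/26, 1/13) is indeed a critical point.
The Hessian of h is constant: H = [[-4, -6], [-6, 4]].
det(H) = (-4)·4 − (-6)² = -52.
Since det(H) < 0, H is indefinite and the critical point is a saddle point.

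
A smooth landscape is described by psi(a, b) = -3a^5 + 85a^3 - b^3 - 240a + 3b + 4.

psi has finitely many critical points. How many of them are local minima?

psi separates as a function of a plus a function of b, so ∇psi=0 decouples.
∂psi/∂a = -15(a - 4)(a - 1)(a + 1)(a + 4) = 0 at a ∈ {-4, -1, 1, 4}; ∂psi/∂b = -3(b - 1)(b + 1) = 0 at b ∈ {-1, 1}.
The Hessian is diagonal: diag(psi_aa, psi_bb). Second derivatives: psi_aa(-4)=1800, psi_aa(-1)=-450, psi_aa(1)=450, psi_aa(4)=-1800; psi_bb(-1)=6, psi_bb(1)=-6.
Local minima occur where both diagonal entries positive: (-4, -1), (1, -1). Count: 2.

2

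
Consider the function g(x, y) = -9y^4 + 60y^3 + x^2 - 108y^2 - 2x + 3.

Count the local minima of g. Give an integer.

g separates as a function of x plus a function of y, so ∇g=0 decouples.
∂g/∂x = 2(x - 1) = 0 at x ∈ {1}; ∂g/∂y = -36y(y - 3)(y - 2) = 0 at y ∈ {0, 2, 3}.
The Hessian is diagonal: diag(g_xx, g_yy). Second derivatives: g_xx(1)=2; g_yy(0)=-216, g_yy(2)=72, g_yy(3)=-108.
Local minima occur where both diagonal entries positive: (1, 2). Count: 1.

1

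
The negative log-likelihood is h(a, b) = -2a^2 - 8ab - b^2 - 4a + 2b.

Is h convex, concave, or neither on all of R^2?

neither

h is quadratic, so its Hessian is the constant matrix H = [[-4, -8], [-8, -2]].
det(H) = -56, tr(H) = -6.
det(H) < 0, so H is indefinite: neither convex nor concave.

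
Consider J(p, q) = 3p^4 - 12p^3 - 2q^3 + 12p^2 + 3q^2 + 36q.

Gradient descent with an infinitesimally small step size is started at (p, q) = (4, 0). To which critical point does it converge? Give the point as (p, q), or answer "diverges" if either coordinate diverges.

(2, -2)

J is separable, so gradient descent decouples: p follows -∂J/∂p, q follows -∂J/∂q.
∂J/∂p = 12p(p - 2)(p - 1); at p=4 this is 288, so p decreases.
∂J/∂q = -6(q - 3)(q + 2); at q=0 this is 36, so q decreases.
p converges to its nearest critical value 2 (a local min of the p-part); q converges to -2. The iterate converges to (2, -2).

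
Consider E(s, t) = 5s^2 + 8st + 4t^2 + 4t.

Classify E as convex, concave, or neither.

convex

E is quadratic, so its Hessian is the constant matrix H = [[10, 8], [8, 8]].
det(H) = 16, tr(H) = 18.
det(H) > 0 and tr(H) > 0, so H is positive definite everywhere: convex.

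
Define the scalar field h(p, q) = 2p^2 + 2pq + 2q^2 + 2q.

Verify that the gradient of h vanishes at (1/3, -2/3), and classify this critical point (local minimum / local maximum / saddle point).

local minimum

∇h = (4p + 2q, 2p + 4q + 2); substituting (1/3, -2/3) gives ∇h = (0, 0), so (1/3, -2/3) is indeed a critical point.
The Hessian of h is constant: H = [[4, 2], [2, 4]].
det(H) = 4·4 − 2² = 12.
det(H) > 0 and tr(H) = 8 > 0, so H is positive definite and the point is a local minimum.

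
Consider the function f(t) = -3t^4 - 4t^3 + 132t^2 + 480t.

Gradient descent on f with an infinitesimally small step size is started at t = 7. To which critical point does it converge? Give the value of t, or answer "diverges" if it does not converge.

f'(t) = -12(t - 5)(t + 2)(t + 4), so f'(7) = -2376.
Gradient descent moves in the -f' direction, i.e. t is increasing.
There is no critical point above t=7, and f' keeps the same sign, so the iterate runs off to +∞.

diverges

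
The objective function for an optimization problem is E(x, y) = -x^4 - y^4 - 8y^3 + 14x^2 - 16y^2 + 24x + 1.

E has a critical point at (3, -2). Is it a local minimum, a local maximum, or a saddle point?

saddle point

The mixed partial ∂²E/∂x∂y is 0, so the Hessian at any point is diag(E_xx, E_yy) = diag(4(-3x^2 + 7), -4(3y^2 + 12y + 8)).
At (3, -2): H = diag(-80, 16).
The eigenvalues have opposite signs, so H is indefinite: a saddle point.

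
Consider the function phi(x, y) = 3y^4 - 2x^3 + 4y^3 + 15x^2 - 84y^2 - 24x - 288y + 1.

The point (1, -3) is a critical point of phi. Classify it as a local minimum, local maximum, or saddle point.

The mixed partial ∂²phi/∂x∂y is 0, so the Hessian at any point is diag(phi_xx, phi_yy) = diag(6(-2x + 5), 12(3y^2 + 2y - 14)).
At (1, -3): H = diag(18, 84).
Both eigenvalues are positive, so H is positive definite: a local minimum.

local minimum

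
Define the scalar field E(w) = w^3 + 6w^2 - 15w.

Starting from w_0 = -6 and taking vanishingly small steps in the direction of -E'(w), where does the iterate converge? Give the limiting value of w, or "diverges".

E'(w) = 3(w - 1)(w + 5), so E'(-6) = 21.
Gradient descent moves in the -E' direction, i.e. w is decreasing.
There is no critical point below w=-6, and E' keeps the same sign, so the iterate runs off to −∞.

diverges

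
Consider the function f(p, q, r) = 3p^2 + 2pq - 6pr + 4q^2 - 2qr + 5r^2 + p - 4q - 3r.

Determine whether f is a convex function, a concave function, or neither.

f is quadratic, so its Hessian is the constant matrix H = [[6, 2, -6], [2, 8, -2], [-6, -2, 10]].
Leading principal minors: 6, 44, 176.
All positive ⇒ H ≻ 0 ⇒ convex.

convex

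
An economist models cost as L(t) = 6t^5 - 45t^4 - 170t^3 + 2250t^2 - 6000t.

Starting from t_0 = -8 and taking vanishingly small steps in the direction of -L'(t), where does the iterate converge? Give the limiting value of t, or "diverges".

diverges

L'(t) = 30(t - 5)(t - 4)(t - 2)(t + 5), so L'(-8) = 140400.
Gradient descent moves in the -L' direction, i.e. t is decreasing.
There is no critical point below t=-8, and L' keeps the same sign, so the iterate runs off to −∞.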